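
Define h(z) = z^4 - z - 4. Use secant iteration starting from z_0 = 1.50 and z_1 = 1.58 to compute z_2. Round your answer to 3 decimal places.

1.532

h(1.50) = -0.43750, h(1.58) = 0.65201
z_2 = 1.58000 − 0.65201·(1.58000 − 1.50000) / (0.65201 − (-0.43750)) = 1.58000 − (0.05216)/(1.08951) = 1.53212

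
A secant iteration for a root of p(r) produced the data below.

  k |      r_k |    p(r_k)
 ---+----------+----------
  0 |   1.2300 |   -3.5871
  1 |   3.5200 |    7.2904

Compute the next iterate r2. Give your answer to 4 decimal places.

1.9852

r2 = 3.5200 − 7.2904·(3.5200 − 1.2300) / (7.2904 − (-3.5871))
   = 3.5200 − (16.695016)/(10.877500) = 1.985179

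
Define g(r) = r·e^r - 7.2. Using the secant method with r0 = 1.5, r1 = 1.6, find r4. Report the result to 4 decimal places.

1.5414

g(1.5) = -0.477466, g(1.6) = 0.724852
r2 = 1.600000 − 0.724852·(1.600000 − 1.500000) / (0.724852 − (-0.477466)) = 1.600000 − (0.072485)/(1.202318) = 1.539712
g(1.539712) = -0.019941
r3 = 1.539712 − (-0.019941)·(1.539712 − 1.600000) / (-0.019941 − 0.724852) = 1.539712 − (0.001202)/(-0.744793) = 1.541326
g(1.541326) = -0.000803
r4 = 1.541326 − (-0.000803)·(1.541326 − 1.539712) / (-0.000803 − (-0.019941)) = 1.541326 − (-0.000001)/(0.019138) = 1.541394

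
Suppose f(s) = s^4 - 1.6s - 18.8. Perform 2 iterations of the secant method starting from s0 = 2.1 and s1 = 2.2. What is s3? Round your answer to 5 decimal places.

f(2.1) = -2.7119000, f(2.2) = 1.1056000
s2 = 2.2000000 − 1.1056000·(2.2000000 − 2.1000000) / (1.1056000 − (-2.7119000)) = 2.2000000 − (0.1105600)/(3.8175000) = 2.1710386
f(2.1710386) = -0.0574396
s3 = 2.1710386 − (-0.0574396)·(2.1710386 − 2.2000000) / (-0.0574396 − 1.1056000) = 2.1710386 − (0.0016635)/(-1.1630396) = 2.1724690

2.17247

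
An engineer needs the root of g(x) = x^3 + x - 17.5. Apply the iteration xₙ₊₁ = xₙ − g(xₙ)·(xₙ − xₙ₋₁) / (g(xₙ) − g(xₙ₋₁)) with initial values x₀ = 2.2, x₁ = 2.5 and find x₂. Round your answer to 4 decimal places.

2.4645

g(2.2) = -4.652000, g(2.5) = 0.625000
x₂ = 2.500000 − 0.625000·(2.500000 − 2.200000) / (0.625000 − (-4.652000)) = 2.500000 − (0.187500)/(5.277000) = 2.464468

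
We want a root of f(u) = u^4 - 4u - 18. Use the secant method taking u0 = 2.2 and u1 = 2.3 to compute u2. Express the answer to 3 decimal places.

2.281

f(2.2) = -3.37440, f(2.3) = 0.78410
u2 = 2.30000 − 0.78410·(2.30000 − 2.20000) / (0.78410 − (-3.37440)) = 2.30000 − (0.07841)/(4.15850) = 2.28114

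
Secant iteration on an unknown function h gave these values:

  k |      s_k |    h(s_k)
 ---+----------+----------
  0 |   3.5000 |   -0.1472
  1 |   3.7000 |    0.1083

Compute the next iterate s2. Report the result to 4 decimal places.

3.6152

s2 = 3.7000 − 0.1083·(3.7000 − 3.5000) / (0.1083 − (-0.1472))
   = 3.7000 − (0.021660)/(0.255500) = 3.615225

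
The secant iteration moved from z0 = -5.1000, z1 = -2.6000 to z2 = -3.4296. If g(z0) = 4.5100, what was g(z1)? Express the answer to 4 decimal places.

-2.2399

The secant line through (-5.1000, 4.5100) and (-2.6000, g(z1)) crosses zero at z2 = -3.4296.
So (-5.1000, 4.5100), (-2.6000, g(z1)), (-3.4296, 0) are collinear:
g(z1) = 4.5100 · (-2.6000 − (-3.4296)) / (-5.1000 − (-3.4296)) = 4.5100 · (0.829600)/(-1.670400) = -2.239880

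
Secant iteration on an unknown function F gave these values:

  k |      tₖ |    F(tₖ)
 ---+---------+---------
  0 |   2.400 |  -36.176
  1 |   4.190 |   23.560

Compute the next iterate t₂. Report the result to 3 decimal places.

t₂ = 4.190 − 23.560·(4.190 − 2.400) / (23.560 − (-36.176))
   = 4.190 − (42.17240)/(59.73600) = 3.48402

3.484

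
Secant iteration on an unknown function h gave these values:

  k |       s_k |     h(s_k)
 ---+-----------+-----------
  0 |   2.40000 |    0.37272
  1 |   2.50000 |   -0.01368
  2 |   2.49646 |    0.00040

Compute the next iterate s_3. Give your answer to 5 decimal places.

2.49656

s_3 = 2.49646 − 0.00040·(2.49646 − 2.50000) / (0.00040 − (-0.01368))
   = 2.49646 − (-0.0000014)/(0.0140800) = 2.4965606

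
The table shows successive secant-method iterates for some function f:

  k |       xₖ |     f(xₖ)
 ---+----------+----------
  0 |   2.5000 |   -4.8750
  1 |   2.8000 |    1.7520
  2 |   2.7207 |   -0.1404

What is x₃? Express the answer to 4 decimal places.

2.7266

x₃ = 2.7207 − (-0.1404)·(2.7207 − 2.8000) / (-0.1404 − 1.7520)
   = 2.7207 − (0.011134)/(-1.892400) = 2.726583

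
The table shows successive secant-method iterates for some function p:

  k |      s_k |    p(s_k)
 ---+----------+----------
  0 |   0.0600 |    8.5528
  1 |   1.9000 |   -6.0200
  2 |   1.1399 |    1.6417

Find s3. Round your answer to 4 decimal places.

s3 = 1.1399 − 1.6417·(1.1399 − 1.9000) / (1.6417 − (-6.0200))
   = 1.1399 − (-1.247856)/(7.661700) = 1.302769

1.3028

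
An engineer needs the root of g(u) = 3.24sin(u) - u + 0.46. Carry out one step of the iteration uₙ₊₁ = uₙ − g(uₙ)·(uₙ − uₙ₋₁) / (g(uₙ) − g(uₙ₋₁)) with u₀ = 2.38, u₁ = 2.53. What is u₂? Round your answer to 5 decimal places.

g(2.38) = 0.3158429, g(2.53) = -0.2096822
u₂ = 2.5300000 − (-0.2096822)·(2.5300000 − 2.3800000) / (-0.2096822 − 0.3158429) = 2.5300000 − (-0.0314523)/(-0.5255252) = 2.4701507

2.47015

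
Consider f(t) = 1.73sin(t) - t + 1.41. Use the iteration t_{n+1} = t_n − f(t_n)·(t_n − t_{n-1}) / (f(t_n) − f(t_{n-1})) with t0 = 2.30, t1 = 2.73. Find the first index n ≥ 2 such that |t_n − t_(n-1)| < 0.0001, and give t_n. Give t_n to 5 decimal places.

f(2.30) = 0.4000700, f(2.73) = -0.6278798
t2 = 2.7300000 − (-0.6278798)·(0.4300000)/(-1.0279498) = 2.4673526;  |Δ| = 0.2626474
f(2.4673526) = 0.0226930
t3 = 2.4673526 − 0.0226930·(-0.2626474)/(0.6505728) = 2.4765142;  |Δ| = 0.0091615
f(2.4765142) = 0.0011050
t4 = 2.4765142 − 0.0011050·(0.0091615)/(-0.0215880) = 2.4769831;  |Δ| = 0.0004689
f(2.4769831) = -0.0000024
t5 = 2.4769831 − (-0.0000024)·(0.0004689)/(-0.0011074) = 2.4769821;  |Δ| = 0.0000010
|t5 − t4| = 0.0000010 < 0.0001

n = 5, t_n = 2.47698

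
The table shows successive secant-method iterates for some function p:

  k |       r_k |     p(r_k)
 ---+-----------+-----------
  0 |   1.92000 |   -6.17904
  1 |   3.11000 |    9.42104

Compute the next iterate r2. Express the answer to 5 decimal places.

r2 = 3.11000 − 9.42104·(3.11000 − 1.92000) / (9.42104 − (-6.17904))
   = 3.11000 − (11.2110376)/(15.6000800) = 2.3913474

2.39135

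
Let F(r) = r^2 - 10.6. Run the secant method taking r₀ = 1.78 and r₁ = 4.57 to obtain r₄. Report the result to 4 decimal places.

3.2584

F(1.78) = -7.431600, F(4.57) = 10.284900
r₂ = 4.570000 − 10.284900·(4.570000 − 1.780000) / (10.284900 − (-7.431600)) = 4.570000 − (28.694871)/(17.716500) = 2.950331
F(2.950331) = -1.895549
r₃ = 2.950331 − (-1.895549)·(2.950331 − 4.570000) / (-1.895549 − 10.284900) = 2.950331 − (3.070162)/(-12.180449) = 3.202387
F(3.202387) = -0.344716
r₄ = 3.202387 − (-0.344716)·(3.202387 − 2.950331) / (-0.344716 − (-1.895549)) = 3.202387 − (-0.086888)/(1.550833) = 3.258414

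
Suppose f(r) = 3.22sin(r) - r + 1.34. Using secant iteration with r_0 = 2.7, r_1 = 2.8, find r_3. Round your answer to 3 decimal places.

f(2.7) = 0.01616, f(2.8) = -0.38134
r_2 = 2.80000 − (-0.38134)·(2.80000 − 2.70000) / (-0.38134 − 0.01616) = 2.80000 − (-0.03813)/(-0.39750) = 2.70407
f(2.70407) = 0.00025
r_3 = 2.70407 − 0.00025·(2.70407 − 2.80000) / (0.00025 − (-0.38134)) = 2.70407 − (-0.00002)/(0.38159) = 2.70413

2.704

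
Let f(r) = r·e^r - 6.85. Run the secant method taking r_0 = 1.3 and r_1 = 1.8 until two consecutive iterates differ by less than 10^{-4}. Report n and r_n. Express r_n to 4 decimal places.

f(1.3) = -2.079914, f(1.8) = 4.039365
r_2 = 1.800000 − 4.039365·(0.500000)/(6.119280) = 1.469948;  |Δ| = 0.330052
f(1.469948) = -0.457187
r_3 = 1.469948 − (-0.457187)·(-0.330052)/(-4.496552) = 1.503506;  |Δ| = 0.033558
f(1.503506) = -0.088091
r_4 = 1.503506 − (-0.088091)·(0.033558)/(0.369096) = 1.511515;  |Δ| = 0.008009
f(1.511515) = 0.002594
r_5 = 1.511515 − 0.002594·(0.008009)/(0.090686) = 1.511286;  |Δ| = 0.000229
f(1.511286) = -0.000014
r_6 = 1.511286 − (-0.000014)·(-0.000229)/(-0.002609) = 1.511287;  |Δ| = 0.000001
|r_6 − r_5| = 0.000001 < 10^{-4}

n = 6, r_n = 1.5113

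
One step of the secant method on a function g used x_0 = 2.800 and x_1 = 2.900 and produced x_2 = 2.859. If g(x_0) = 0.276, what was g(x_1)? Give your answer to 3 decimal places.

-0.192

The secant line through (2.800, 0.276) and (2.900, g(x_1)) crosses zero at x_2 = 2.859.
So (2.800, 0.276), (2.900, g(x_1)), (2.859, 0) are collinear:
g(x_1) = 0.276 · (2.900 − 2.859) / (2.800 − 2.859) = 0.276 · (0.04100)/(-0.05900) = -0.19180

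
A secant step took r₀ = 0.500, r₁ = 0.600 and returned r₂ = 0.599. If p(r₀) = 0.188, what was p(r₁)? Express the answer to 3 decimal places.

The secant line through (0.500, 0.188) and (0.600, p(r₁)) crosses zero at r₂ = 0.599.
So (0.500, 0.188), (0.600, p(r₁)), (0.599, 0) are collinear:
p(r₁) = 0.188 · (0.600 − 0.599) / (0.500 − 0.599) = 0.188 · (0.00100)/(-0.09900) = -0.00190

-0.002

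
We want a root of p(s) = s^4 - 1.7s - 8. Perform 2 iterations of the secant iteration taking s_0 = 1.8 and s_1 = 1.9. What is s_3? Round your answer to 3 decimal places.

p(1.8) = -0.56240, p(1.9) = 1.80210
s_2 = 1.90000 − 1.80210·(1.90000 − 1.80000) / (1.80210 − (-0.56240)) = 1.90000 − (0.18021)/(2.36450) = 1.82379
p(1.82379) = -0.03688
s_3 = 1.82379 − (-0.03688)·(1.82379 − 1.90000) / (-0.03688 − 1.80210) = 1.82379 − (0.00281)/(-1.83898) = 1.82531

1.825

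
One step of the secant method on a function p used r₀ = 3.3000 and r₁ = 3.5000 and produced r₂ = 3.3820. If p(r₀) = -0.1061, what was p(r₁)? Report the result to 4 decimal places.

The secant line through (3.3000, -0.1061) and (3.5000, p(r₁)) crosses zero at r₂ = 3.3820.
So (3.3000, -0.1061), (3.5000, p(r₁)), (3.3820, 0) are collinear:
p(r₁) = -0.1061 · (3.5000 − 3.3820) / (3.3000 − 3.3820) = -0.1061 · (0.118000)/(-0.082000) = 0.152680

0.1527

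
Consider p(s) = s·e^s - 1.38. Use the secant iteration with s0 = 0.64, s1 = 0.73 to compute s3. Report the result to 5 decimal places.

p(0.64) = -0.1662522, p(0.73) = 0.1348088
s2 = 0.7300000 − 0.1348088·(0.7300000 − 0.6400000) / (0.1348088 − (-0.1662522)) = 0.7300000 − (0.0121328)/(0.3010611) = 0.6896999
p(0.6896999) = -0.0053472
s3 = 0.6896999 − (-0.0053472)·(0.6896999 − 0.7300000) / (-0.0053472 − 0.1348088) = 0.6896999 − (0.0002155)/(-0.1401561) = 0.6912374

0.69124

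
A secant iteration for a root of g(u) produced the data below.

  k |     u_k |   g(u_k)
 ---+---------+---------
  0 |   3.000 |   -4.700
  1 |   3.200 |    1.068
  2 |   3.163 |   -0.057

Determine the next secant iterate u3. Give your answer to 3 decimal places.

3.165

u3 = 3.163 − (-0.057)·(3.163 − 3.200) / (-0.057 − 1.068)
   = 3.163 − (0.00211)/(-1.12500) = 3.16487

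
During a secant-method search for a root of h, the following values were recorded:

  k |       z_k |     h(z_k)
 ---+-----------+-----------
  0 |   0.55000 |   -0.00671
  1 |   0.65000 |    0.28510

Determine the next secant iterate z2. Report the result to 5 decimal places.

0.55230

z2 = 0.65000 − 0.28510·(0.65000 − 0.55000) / (0.28510 − (-0.00671))
   = 0.65000 − (0.0285100)/(0.2918100) = 0.5522994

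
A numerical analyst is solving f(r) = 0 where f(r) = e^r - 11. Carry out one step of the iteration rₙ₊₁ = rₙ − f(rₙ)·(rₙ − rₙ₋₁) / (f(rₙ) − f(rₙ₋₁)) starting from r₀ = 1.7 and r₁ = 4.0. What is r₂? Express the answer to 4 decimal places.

f(1.7) = -5.526053, f(4.0) = 43.598150
r₂ = 4.000000 − 43.598150·(4.000000 − 1.700000) / (43.598150 − (-5.526053)) = 4.000000 − (100.275745)/(49.124203) = 1.958730

1.9587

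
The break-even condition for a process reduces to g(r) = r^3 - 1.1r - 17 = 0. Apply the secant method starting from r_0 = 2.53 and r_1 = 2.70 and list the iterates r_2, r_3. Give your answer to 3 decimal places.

g(2.53) = -3.58872, g(2.70) = -0.28700
r_2 = 2.70000 − (-0.28700)·(2.70000 − 2.53000) / (-0.28700 − (-3.58872)) = 2.70000 − (-0.04879)/(3.30172) = 2.71478
g(2.71478) = 0.02169
r_3 = 2.71478 − 0.02169·(2.71478 − 2.70000) / (0.02169 − (-0.28700)) = 2.71478 − (0.00032)/(0.30869) = 2.71374

2.715, 2.714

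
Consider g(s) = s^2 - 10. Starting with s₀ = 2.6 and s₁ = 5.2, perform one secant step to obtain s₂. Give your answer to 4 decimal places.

g(2.6) = -3.240000, g(5.2) = 17.040000
s₂ = 5.200000 − 17.040000·(5.200000 − 2.600000) / (17.040000 − (-3.240000)) = 5.200000 − (44.304000)/(20.280000) = 3.015385

3.0154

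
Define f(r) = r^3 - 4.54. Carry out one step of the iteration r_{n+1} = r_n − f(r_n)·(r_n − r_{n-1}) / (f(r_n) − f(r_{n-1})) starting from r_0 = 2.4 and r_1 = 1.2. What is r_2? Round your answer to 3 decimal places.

1.479

f(2.4) = 9.28400, f(1.2) = -2.81200
r_2 = 1.20000 − (-2.81200)·(1.20000 − 2.40000) / (-2.81200 − 9.28400) = 1.20000 − (3.37440)/(-12.09600) = 1.47897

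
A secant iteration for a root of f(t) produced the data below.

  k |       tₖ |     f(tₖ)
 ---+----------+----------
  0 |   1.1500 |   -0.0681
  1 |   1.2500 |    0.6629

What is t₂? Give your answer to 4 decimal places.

1.1593

t₂ = 1.2500 − 0.6629·(1.2500 − 1.1500) / (0.6629 − (-0.0681))
   = 1.2500 − (0.066290)/(0.731000) = 1.159316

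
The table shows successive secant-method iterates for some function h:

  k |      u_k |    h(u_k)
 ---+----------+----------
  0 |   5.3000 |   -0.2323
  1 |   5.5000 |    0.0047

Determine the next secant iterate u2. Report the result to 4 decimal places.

5.4960

u2 = 5.5000 − 0.0047·(5.5000 − 5.3000) / (0.0047 − (-0.2323))
   = 5.5000 − (0.000940)/(0.237000) = 5.496034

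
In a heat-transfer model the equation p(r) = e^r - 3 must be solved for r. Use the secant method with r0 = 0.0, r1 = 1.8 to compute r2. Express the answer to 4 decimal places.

0.7129

p(0.0) = -2.000000, p(1.8) = 3.049647
r2 = 1.800000 − 3.049647·(1.800000 − 0.000000) / (3.049647 − (-2.000000)) = 1.800000 − (5.489365)/(5.049647) = 0.712921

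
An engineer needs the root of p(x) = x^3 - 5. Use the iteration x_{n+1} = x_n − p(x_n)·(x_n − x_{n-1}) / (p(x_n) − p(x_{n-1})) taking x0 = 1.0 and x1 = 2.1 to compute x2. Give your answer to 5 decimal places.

p(1.0) = -4.0000000, p(2.1) = 4.2610000
x2 = 2.1000000 − 4.2610000·(2.1000000 − 1.0000000) / (4.2610000 − (-4.0000000)) = 2.1000000 − (4.6871000)/(8.2610000) = 1.5326232

1.53262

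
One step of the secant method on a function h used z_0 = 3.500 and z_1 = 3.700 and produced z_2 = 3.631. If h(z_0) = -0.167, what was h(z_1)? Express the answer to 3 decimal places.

0.088

The secant line through (3.500, -0.167) and (3.700, h(z_1)) crosses zero at z_2 = 3.631.
So (3.500, -0.167), (3.700, h(z_1)), (3.631, 0) are collinear:
h(z_1) = -0.167 · (3.700 − 3.631) / (3.500 − 3.631) = -0.167 · (0.06900)/(-0.13100) = 0.08796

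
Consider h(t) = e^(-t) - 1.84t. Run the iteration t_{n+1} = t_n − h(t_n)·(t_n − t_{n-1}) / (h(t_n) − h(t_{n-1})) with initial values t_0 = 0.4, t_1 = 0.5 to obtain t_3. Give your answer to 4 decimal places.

h(0.4) = -0.065680, h(0.5) = -0.313469
t_2 = 0.500000 − (-0.313469)·(0.500000 − 0.400000) / (-0.313469 − (-0.065680)) = 0.500000 − (-0.031347)/(-0.247789) = 0.373494
h(0.373494) = 0.001097
t_3 = 0.373494 − 0.001097·(0.373494 − 0.500000) / (0.001097 − (-0.313469)) = 0.373494 − (-0.000139)/(0.314566) = 0.373935

0.3739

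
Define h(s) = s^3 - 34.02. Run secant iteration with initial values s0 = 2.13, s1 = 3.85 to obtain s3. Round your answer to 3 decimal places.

3.201

h(2.13) = -24.35640, h(3.85) = 23.04662
s2 = 3.85000 − 23.04662·(3.85000 − 2.13000) / (23.04662 − (-24.35640)) = 3.85000 − (39.64020)/(47.40303) = 3.01376
h(3.01376) = -6.64671
s3 = 3.01376 − (-6.64671)·(3.01376 − 3.85000) / (-6.64671 − 23.04662) = 3.01376 − (5.55823)/(-29.69333) = 3.20095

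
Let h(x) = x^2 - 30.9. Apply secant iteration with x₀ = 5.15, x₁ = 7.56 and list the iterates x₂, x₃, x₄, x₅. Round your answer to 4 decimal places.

5.4944, 5.5489, 5.5588, 5.5588

h(5.15) = -4.377500, h(7.56) = 26.253600
x₂ = 7.560000 − 26.253600·(7.560000 − 5.150000) / (26.253600 − (-4.377500)) = 7.560000 − (63.271176)/(30.631100) = 5.494414
h(5.494414) = -0.711416
x₃ = 5.494414 − (-0.711416)·(5.494414 − 7.560000) / (-0.711416 − 26.253600) = 5.494414 − (1.469492)/(-26.965016) = 5.548910
h(5.548910) = -0.109597
x₄ = 5.548910 − (-0.109597)·(5.548910 − 5.494414) / (-0.109597 − (-0.711416)) = 5.548910 − (-0.005973)/(0.601820) = 5.558834
h(5.558834) = 0.000639
x₅ = 5.558834 − 0.000639·(5.558834 − 5.548910) / (0.000639 − (-0.109597)) = 5.558834 − (0.000006)/(0.110236) = 5.558777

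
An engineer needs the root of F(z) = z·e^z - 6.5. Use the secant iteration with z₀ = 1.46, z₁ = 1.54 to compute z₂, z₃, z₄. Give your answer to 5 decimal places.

F(1.46) = -0.2132991, F(1.54) = 0.6834690
z₂ = 1.5400000 − 0.6834690·(1.5400000 − 1.4600000) / (0.6834690 − (-0.2132991)) = 1.5400000 − (0.0546775)/(0.8967681) = 1.4790282
F(1.4790282) = -0.0090199
z₃ = 1.4790282 − (-0.0090199)·(1.4790282 − 1.5400000) / (-0.0090199 − 0.6834690) = 1.4790282 − (0.0005500)/(-0.6924889) = 1.4798224
F(1.4798224) = -0.0003747
z₄ = 1.4798224 − (-0.0003747)·(1.4798224 − 1.4790282) / (-0.0003747 − (-0.0090199)) = 1.4798224 − (-0.0000003)/(0.0086452) = 1.4798569

1.47903, 1.47982, 1.47986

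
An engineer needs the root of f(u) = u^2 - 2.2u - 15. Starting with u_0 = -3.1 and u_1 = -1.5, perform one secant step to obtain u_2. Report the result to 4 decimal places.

-2.8897

f(-3.1) = 1.430000, f(-1.5) = -9.450000
u_2 = -1.500000 − (-9.450000)·(-1.500000 − (-3.100000)) / (-9.450000 − 1.430000) = -1.500000 − (-15.120000)/(-10.880000) = -2.889706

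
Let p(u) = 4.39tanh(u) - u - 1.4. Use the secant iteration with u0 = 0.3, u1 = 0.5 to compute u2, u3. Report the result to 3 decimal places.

0.453, 0.449

p(0.3) = -0.42114, p(0.5) = 0.12869
u2 = 0.50000 − 0.12869·(0.50000 − 0.30000) / (0.12869 − (-0.42114)) = 0.50000 − (0.02574)/(0.54983) = 0.45319
p(0.45319) = 0.01044
u3 = 0.45319 − 0.01044·(0.45319 − 0.50000) / (0.01044 − 0.12869) = 0.45319 − (-0.00049)/(-0.11826) = 0.44906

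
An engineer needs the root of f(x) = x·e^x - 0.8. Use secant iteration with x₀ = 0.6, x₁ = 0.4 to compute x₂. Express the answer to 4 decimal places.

0.4819

f(0.6) = 0.293271, f(0.4) = -0.203270
x₂ = 0.400000 − (-0.203270)·(0.400000 − 0.600000) / (-0.203270 − 0.293271) = 0.400000 − (0.040654)/(-0.496541) = 0.481874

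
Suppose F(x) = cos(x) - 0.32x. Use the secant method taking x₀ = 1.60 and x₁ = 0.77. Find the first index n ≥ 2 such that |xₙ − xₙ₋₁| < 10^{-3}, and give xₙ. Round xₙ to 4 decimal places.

F(1.60) = -0.541200, F(0.77) = 0.471511
x₂ = 0.770000 − 0.471511·(-0.830000)/(1.012710) = 1.156442;  |Δ| = 0.386442
F(1.156442) = 0.032537
x₃ = 1.156442 − 0.032537·(0.386442)/(-0.438973) = 1.185086;  |Δ| = 0.028644
F(1.185086) = -0.003010
x₄ = 1.185086 − (-0.003010)·(0.028644)/(-0.035547) = 1.182660;  |Δ| = 0.002425
F(1.182660) = 0.000012
x₅ = 1.182660 − 0.000012·(-0.002425)/(0.003022) = 1.182670;  |Δ| = 0.000010
|x₅ − x₄| = 0.000010 < 10^{-3}

n = 5, xₙ = 1.1827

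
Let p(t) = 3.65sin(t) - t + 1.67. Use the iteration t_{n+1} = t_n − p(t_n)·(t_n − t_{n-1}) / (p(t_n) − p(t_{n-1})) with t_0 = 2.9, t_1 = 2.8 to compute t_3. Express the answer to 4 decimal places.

p(2.9) = -0.356740, p(2.8) = 0.092707
t_2 = 2.800000 − 0.092707·(2.800000 − 2.900000) / (0.092707 − (-0.356740)) = 2.800000 − (-0.009271)/(0.449447) = 2.820627
p(2.820627) = 0.000887
t_3 = 2.820627 − 0.000887·(2.820627 − 2.800000) / (0.000887 − 0.092707) = 2.820627 − (0.000018)/(-0.091820) = 2.820826

2.8208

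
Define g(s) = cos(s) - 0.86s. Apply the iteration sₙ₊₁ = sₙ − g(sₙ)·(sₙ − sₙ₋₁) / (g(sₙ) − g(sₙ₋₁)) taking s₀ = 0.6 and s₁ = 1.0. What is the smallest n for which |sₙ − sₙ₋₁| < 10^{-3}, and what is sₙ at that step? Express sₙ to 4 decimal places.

n = 4, sₙ = 0.8055

g(0.6) = 0.309336, g(1.0) = -0.319698
s₂ = 1.000000 − (-0.319698)·(0.400000)/(-0.629033) = 0.796705;  |Δ| = 0.203295
g(0.796705) = 0.013900
s₃ = 0.796705 − 0.013900·(-0.203295)/(0.333597) = 0.805176;  |Δ| = 0.008470
g(0.805176) = 0.000533
s₄ = 0.805176 − 0.000533·(0.008470)/(-0.013367) = 0.805514;  |Δ| = 0.000338
|s₄ − s₃| = 0.000338 < 10^{-3}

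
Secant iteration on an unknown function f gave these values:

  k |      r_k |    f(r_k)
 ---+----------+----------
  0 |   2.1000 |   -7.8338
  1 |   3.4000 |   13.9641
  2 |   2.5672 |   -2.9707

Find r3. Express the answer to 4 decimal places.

r3 = 2.5672 − (-2.9707)·(2.5672 − 3.4000) / (-2.9707 − 13.9641)
   = 2.5672 − (2.473999)/(-16.934800) = 2.713290

2.7133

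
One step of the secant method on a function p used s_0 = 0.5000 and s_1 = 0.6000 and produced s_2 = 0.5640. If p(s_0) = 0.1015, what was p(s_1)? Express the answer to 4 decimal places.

-0.0571

The secant line through (0.5000, 0.1015) and (0.6000, p(s_1)) crosses zero at s_2 = 0.5640.
So (0.5000, 0.1015), (0.6000, p(s_1)), (0.5640, 0) are collinear:
p(s_1) = 0.1015 · (0.6000 − 0.5640) / (0.5000 − 0.5640) = 0.1015 · (0.036000)/(-0.064000) = -0.057094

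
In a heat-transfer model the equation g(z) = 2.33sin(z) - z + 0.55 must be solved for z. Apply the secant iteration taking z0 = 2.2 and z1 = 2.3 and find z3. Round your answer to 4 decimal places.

2.2951

g(2.2) = 0.233797, g(2.3) = -0.012507
z2 = 2.300000 − (-0.012507)·(2.300000 − 2.200000) / (-0.012507 − 0.233797) = 2.300000 − (-0.001251)/(-0.246303) = 2.294922
g(2.294922) = 0.000431
z3 = 2.294922 − 0.000431·(2.294922 − 2.300000) / (0.000431 − (-0.012507)) = 2.294922 − (-0.000002)/(0.012938) = 2.295092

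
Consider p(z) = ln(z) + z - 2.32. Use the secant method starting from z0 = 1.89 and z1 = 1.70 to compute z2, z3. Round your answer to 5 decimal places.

p(1.89) = 0.2065768, p(1.70) = -0.0893717
z2 = 1.7000000 − (-0.0893717)·(1.7000000 − 1.8900000) / (-0.0893717 − 0.2065768) = 1.7000000 − (0.0169806)/(-0.2959486) = 1.7573770
p(1.7573770) = 0.0011993
z3 = 1.7573770 − 0.0011993·(1.7573770 − 1.7000000) / (0.0011993 − (-0.0893717)) = 1.7573770 − (0.0000688)/(0.0905711) = 1.7566172

1.75738, 1.75662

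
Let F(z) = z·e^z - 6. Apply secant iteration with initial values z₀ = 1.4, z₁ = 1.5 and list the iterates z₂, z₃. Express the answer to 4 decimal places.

F(1.4) = -0.322720, F(1.5) = 0.722534
z₂ = 1.500000 − 0.722534·(1.500000 − 1.400000) / (0.722534 − (-0.322720)) = 1.500000 − (0.072253)/(1.045254) = 1.430875
F(1.430875) = -0.015572
z₃ = 1.430875 − (-0.015572)·(1.430875 − 1.500000) / (-0.015572 − 0.722534) = 1.430875 − (0.001076)/(-0.738105) = 1.432333

1.4309, 1.4323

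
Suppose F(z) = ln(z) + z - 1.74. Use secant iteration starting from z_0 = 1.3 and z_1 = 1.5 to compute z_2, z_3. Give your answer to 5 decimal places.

1.40355, 1.40204

F(1.3) = -0.1776357, F(1.5) = 0.1654651
z_2 = 1.5000000 − 0.1654651·(1.5000000 − 1.3000000) / (0.1654651 − (-0.1776357)) = 1.5000000 − (0.0330930)/(0.3431008) = 1.4035472
F(1.4035472) = 0.0025500
z_3 = 1.4035472 − 0.0025500·(1.4035472 − 1.5000000) / (0.0025500 − 0.1654651) = 1.4035472 − (-0.0002460)/(-0.1629151) = 1.4020375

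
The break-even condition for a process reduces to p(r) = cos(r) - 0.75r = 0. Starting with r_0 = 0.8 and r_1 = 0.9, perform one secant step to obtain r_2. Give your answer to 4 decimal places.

0.8644

p(0.8) = 0.096707, p(0.9) = -0.053390
r_2 = 0.900000 − (-0.053390)·(0.900000 − 0.800000) / (-0.053390 − 0.096707) = 0.900000 − (-0.005339)/(-0.150097) = 0.864430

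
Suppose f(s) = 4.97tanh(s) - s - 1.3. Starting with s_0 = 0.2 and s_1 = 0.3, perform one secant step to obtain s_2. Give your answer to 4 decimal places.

0.3415

f(0.2) = -0.519045, f(0.3) = -0.152176
s_2 = 0.300000 − (-0.152176)·(0.300000 − 0.200000) / (-0.152176 − (-0.519045)) = 0.300000 − (-0.015218)/(0.366868) = 0.341480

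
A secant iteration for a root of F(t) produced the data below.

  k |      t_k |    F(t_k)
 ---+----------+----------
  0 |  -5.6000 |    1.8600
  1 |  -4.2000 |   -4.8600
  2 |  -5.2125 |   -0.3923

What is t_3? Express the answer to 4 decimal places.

-5.3014

t_3 = -5.2125 − (-0.3923)·(-5.2125 − (-4.2000)) / (-0.3923 − (-4.8600))
   = -5.2125 − (0.397204)/(4.467700) = -5.301406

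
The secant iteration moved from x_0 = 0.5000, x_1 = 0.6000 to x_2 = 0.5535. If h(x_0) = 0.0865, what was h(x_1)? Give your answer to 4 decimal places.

The secant line through (0.5000, 0.0865) and (0.6000, h(x_1)) crosses zero at x_2 = 0.5535.
So (0.5000, 0.0865), (0.6000, h(x_1)), (0.5535, 0) are collinear:
h(x_1) = 0.0865 · (0.6000 − 0.5535) / (0.5000 − 0.5535) = 0.0865 · (0.046500)/(-0.053500) = -0.075182

-0.0752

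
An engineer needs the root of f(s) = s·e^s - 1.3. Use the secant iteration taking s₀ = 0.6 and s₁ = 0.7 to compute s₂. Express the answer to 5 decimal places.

f(0.6) = -0.2067287, f(0.7) = 0.1096269
s₂ = 0.7000000 − 0.1096269·(0.7000000 − 0.6000000) / (0.1096269 − (-0.2067287)) = 0.7000000 − (0.0109627)/(0.3163556) = 0.6653469

0.66535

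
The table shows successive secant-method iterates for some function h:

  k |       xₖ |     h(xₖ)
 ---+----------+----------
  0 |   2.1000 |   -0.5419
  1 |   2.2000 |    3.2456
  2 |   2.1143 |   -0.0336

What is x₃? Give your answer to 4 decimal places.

2.1152

x₃ = 2.1143 − (-0.0336)·(2.1143 − 2.2000) / (-0.0336 − 3.2456)
   = 2.1143 − (0.002880)/(-3.279200) = 2.115178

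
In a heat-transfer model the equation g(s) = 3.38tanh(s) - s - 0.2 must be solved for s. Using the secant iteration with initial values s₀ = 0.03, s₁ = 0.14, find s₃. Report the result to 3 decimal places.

g(0.03) = -0.12863, g(0.14) = 0.13013
s₂ = 0.14000 − 0.13013·(0.14000 − 0.03000) / (0.13013 − (-0.12863)) = 0.14000 − (0.01431)/(0.25876) = 0.08468
g(0.08468) = 0.00086
s₃ = 0.08468 − 0.00086·(0.08468 − 0.14000) / (0.00086 − 0.13013) = 0.08468 − (-0.00005)/(-0.12927) = 0.08431

0.084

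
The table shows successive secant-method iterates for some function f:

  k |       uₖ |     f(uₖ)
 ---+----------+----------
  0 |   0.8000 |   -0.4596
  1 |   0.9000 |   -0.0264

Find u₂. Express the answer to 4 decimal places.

0.9061

u₂ = 0.9000 − (-0.0264)·(0.9000 − 0.8000) / (-0.0264 − (-0.4596))
   = 0.9000 − (-0.002640)/(0.433200) = 0.906094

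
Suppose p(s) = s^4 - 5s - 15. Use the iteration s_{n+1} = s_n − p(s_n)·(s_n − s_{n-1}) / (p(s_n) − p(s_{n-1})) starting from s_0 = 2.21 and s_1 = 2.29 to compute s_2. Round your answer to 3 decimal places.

2.264

p(2.21) = -2.19557, p(2.29) = 1.05058
s_2 = 2.29000 − 1.05058·(2.29000 − 2.21000) / (1.05058 − (-2.19557)) = 2.29000 − (0.08405)/(3.24615) = 2.26411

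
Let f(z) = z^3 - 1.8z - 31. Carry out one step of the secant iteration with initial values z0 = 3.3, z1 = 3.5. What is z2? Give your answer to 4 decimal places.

f(3.3) = -1.003000, f(3.5) = 5.575000
z2 = 3.500000 − 5.575000·(3.500000 − 3.300000) / (5.575000 − (-1.003000)) = 3.500000 − (1.115000)/(6.578000) = 3.330496

3.3305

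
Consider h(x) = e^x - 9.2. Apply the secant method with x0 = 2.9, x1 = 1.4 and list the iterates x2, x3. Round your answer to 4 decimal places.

h(2.9) = 8.974145, h(1.4) = -5.144800
x2 = 1.400000 − (-5.144800)·(1.400000 − 2.900000) / (-5.144800 − 8.974145) = 1.400000 − (7.717200)/(-14.118945) = 1.946585
h(1.946585) = -2.195276
x3 = 1.946585 − (-2.195276)·(1.946585 − 1.400000) / (-2.195276 − (-5.144800)) = 1.946585 − (-1.199905)/(2.949524) = 2.353398

1.9466, 2.3534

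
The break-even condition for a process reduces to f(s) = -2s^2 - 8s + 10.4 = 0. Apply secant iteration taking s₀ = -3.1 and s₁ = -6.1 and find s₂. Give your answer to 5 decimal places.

f(-3.1) = 15.9800000, f(-6.1) = -15.2200000
s₂ = -6.1000000 − (-15.2200000)·(-6.1000000 − (-3.1000000)) / (-15.2200000 − 15.9800000) = -6.1000000 − (45.6600000)/(-31.2000000) = -4.6365385

-4.63654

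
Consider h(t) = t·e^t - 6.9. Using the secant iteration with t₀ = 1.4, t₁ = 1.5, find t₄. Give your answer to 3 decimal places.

h(1.4) = -1.22272, h(1.5) = -0.17747
t₂ = 1.50000 − (-0.17747)·(1.50000 − 1.40000) / (-0.17747 − (-1.22272)) = 1.50000 − (-0.01775)/(1.04525) = 1.51698
h(1.51698) = 0.01504
t₃ = 1.51698 − 0.01504·(1.51698 − 1.50000) / (0.01504 − (-0.17747)) = 1.51698 − (0.00026)/(0.19251) = 1.51565
h(1.51565) = -0.00017
t₄ = 1.51565 − (-0.00017)·(1.51565 − 1.51698) / (-0.00017 − 0.01504) = 1.51565 − (0.00000)/(-0.01520) = 1.51567

1.516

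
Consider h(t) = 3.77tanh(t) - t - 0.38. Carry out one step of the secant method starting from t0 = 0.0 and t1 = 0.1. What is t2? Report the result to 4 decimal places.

0.1378

h(0.0) = -0.380000, h(0.1) = -0.104252
t2 = 0.100000 − (-0.104252)·(0.100000 − 0.000000) / (-0.104252 − (-0.380000)) = 0.100000 − (-0.010425)/(0.275748) = 0.137807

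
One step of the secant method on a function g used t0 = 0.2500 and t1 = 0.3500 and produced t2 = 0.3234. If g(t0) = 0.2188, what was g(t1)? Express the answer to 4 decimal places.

The secant line through (0.2500, 0.2188) and (0.3500, g(t1)) crosses zero at t2 = 0.3234.
So (0.2500, 0.2188), (0.3500, g(t1)), (0.3234, 0) are collinear:
g(t1) = 0.2188 · (0.3500 − 0.3234) / (0.2500 − 0.3234) = 0.2188 · (0.026600)/(-0.073400) = -0.079293

-0.0793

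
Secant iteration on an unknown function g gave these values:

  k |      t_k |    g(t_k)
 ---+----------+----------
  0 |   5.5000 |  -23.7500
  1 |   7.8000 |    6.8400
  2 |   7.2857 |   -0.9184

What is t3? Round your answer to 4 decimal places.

7.3466

t3 = 7.2857 − (-0.9184)·(7.2857 − 7.8000) / (-0.9184 − 6.8400)
   = 7.2857 − (0.472333)/(-7.758400) = 7.346580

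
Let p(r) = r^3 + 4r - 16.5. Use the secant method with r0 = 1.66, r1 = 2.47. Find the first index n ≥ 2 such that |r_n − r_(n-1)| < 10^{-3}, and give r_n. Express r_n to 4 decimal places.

n = 5, r_n = 2.0309

p(1.66) = -5.285704, p(2.47) = 8.449223
r2 = 2.470000 − 8.449223·(0.810000)/(13.734927) = 1.971718;  |Δ| = 0.498282
p(1.971718) = -0.947740
r3 = 1.971718 − (-0.947740)·(-0.498282)/(-9.396963) = 2.021972;  |Δ| = 0.050255
p(2.021972) = -0.145533
r4 = 2.021972 − (-0.145533)·(0.050255)/(0.802206) = 2.031089;  |Δ| = 0.009117
p(2.031089) = 0.003261
r5 = 2.031089 − 0.003261·(0.009117)/(0.148794) = 2.030890;  |Δ| = 0.000200
|r5 − r4| = 0.000200 < 10^{-3}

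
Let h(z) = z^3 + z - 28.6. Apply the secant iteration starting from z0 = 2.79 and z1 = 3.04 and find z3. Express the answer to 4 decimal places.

2.9490

h(2.79) = -4.092361, h(3.04) = 2.534464
z2 = 3.040000 − 2.534464·(3.040000 − 2.790000) / (2.534464 − (-4.092361)) = 3.040000 − (0.633616)/(6.626825) = 2.944386
h(2.944386) = -0.129523
z3 = 2.944386 − (-0.129523)·(2.944386 − 3.040000) / (-0.129523 − 2.534464) = 2.944386 − (0.012384)/(-2.663987) = 2.949035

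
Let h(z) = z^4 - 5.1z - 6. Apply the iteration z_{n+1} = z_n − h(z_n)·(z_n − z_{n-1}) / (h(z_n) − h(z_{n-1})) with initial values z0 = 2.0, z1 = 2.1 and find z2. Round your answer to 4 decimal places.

2.0068

h(2.0) = -0.200000, h(2.1) = 2.738100
z2 = 2.100000 − 2.738100·(2.100000 − 2.000000) / (2.738100 − (-0.200000)) = 2.100000 − (0.273810)/(2.938100) = 2.006807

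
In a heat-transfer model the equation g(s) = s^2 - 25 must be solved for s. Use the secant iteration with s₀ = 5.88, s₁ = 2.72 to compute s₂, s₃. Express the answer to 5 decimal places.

4.76670, 5.07105

g(5.88) = 9.5744000, g(2.72) = -17.6016000
s₂ = 2.7200000 − (-17.6016000)·(2.7200000 − 5.8800000) / (-17.6016000 − 9.5744000) = 2.7200000 − (55.6210560)/(-27.1760000) = 4.7666977
g(4.7666977) = -2.2785933
s₃ = 4.7666977 − (-2.2785933)·(4.7666977 − 2.7200000) / (-2.2785933 − (-17.6016000)) = 4.7666977 − (-4.6635916)/(15.3230067) = 5.0710499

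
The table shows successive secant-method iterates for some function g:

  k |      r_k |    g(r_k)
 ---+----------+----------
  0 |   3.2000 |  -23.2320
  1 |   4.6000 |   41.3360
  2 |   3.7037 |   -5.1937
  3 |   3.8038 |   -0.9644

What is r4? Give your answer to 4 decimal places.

3.8266

r4 = 3.8038 − (-0.9644)·(3.8038 − 3.7037) / (-0.9644 − (-5.1937))
   = 3.8038 − (-0.096536)/(4.229300) = 3.826626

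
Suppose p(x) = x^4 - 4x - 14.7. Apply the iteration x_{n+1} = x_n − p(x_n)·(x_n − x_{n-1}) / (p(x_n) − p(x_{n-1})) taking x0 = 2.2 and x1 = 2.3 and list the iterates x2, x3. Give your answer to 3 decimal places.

2.202, 2.202

p(2.2) = -0.07440, p(2.3) = 4.08410
x2 = 2.30000 − 4.08410·(2.30000 − 2.20000) / (4.08410 − (-0.07440)) = 2.30000 − (0.40841)/(4.15850) = 2.20179
p(2.20179) = -0.00526
x3 = 2.20179 − (-0.00526)·(2.20179 − 2.30000) / (-0.00526 − 4.08410) = 2.20179 − (0.00052)/(-4.08936) = 2.20192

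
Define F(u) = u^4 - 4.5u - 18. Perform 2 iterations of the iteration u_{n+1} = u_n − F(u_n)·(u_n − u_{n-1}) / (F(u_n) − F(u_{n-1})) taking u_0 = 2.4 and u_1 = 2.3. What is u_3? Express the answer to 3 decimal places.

2.308

F(2.4) = 4.37760, F(2.3) = -0.36590
u_2 = 2.30000 − (-0.36590)·(2.30000 − 2.40000) / (-0.36590 − 4.37760) = 2.30000 − (0.03659)/(-4.74350) = 2.30771
F(2.30771) = -0.02331
u_3 = 2.30771 − (-0.02331)·(2.30771 − 2.30000) / (-0.02331 − (-0.36590)) = 2.30771 − (-0.00018)/(0.34259) = 2.30824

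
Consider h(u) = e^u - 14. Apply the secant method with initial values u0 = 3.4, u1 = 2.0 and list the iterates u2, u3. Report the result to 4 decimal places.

h(3.4) = 15.964100, h(2.0) = -6.610944
u2 = 2.000000 − (-6.610944)·(2.000000 − 3.400000) / (-6.610944 − 15.964100) = 2.000000 − (9.255321)/(-22.575044) = 2.409980
h(2.409980) = -2.866259
u3 = 2.409980 − (-2.866259)·(2.409980 − 2.000000) / (-2.866259 − (-6.610944)) = 2.409980 − (-1.175110)/(3.744685) = 2.723788

2.4100, 2.7238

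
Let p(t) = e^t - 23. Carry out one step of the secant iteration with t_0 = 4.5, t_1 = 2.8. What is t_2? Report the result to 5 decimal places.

2.95147

p(4.5) = 67.0171313, p(2.8) = -6.5553532
t_2 = 2.8000000 − (-6.5553532)·(2.8000000 − 4.5000000) / (-6.5553532 − 67.0171313) = 2.8000000 − (11.1441005)/(-73.5724845) = 2.9514710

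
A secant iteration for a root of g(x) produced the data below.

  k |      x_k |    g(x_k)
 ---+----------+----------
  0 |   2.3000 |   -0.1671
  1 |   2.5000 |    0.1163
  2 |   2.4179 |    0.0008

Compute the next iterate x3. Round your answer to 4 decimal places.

x3 = 2.4179 − 0.0008·(2.4179 − 2.5000) / (0.0008 − 0.1163)
   = 2.4179 − (-0.000066)/(-0.115500) = 2.417331

2.4173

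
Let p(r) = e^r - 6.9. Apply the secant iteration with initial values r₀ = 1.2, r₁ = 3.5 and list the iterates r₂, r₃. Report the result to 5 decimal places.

p(1.2) = -3.5798831, p(3.5) = 26.2154520
r₂ = 3.5000000 − 26.2154520·(3.5000000 − 1.2000000) / (26.2154520 − (-3.5798831)) = 3.5000000 − (60.2955395)/(29.7953350) = 1.4763430
p(1.4763430) = -2.5230902
r₃ = 1.4763430 − (-2.5230902)·(1.4763430 − 3.5000000) / (-2.5230902 − 26.2154520) = 1.4763430 − (5.1058692)/(-28.7385421) = 1.6540092

1.47634, 1.65401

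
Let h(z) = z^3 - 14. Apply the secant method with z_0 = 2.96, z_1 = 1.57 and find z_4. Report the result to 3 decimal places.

2.402

h(2.96) = 11.93434, h(1.57) = -10.13011
z_2 = 1.57000 − (-10.13011)·(1.57000 − 2.96000) / (-10.13011 − 11.93434) = 1.57000 − (14.08085)/(-22.06444) = 2.20817
h(2.20817) = -3.23294
z_3 = 2.20817 − (-3.23294)·(2.20817 − 1.57000) / (-3.23294 − (-10.13011)) = 2.20817 − (-2.06316)/(6.89717) = 2.50730
h(2.50730) = 1.76230
z_4 = 2.50730 − 1.76230·(2.50730 − 2.20817) / (1.76230 − (-3.23294)) = 2.50730 − (0.52716)/(4.99524) = 2.40177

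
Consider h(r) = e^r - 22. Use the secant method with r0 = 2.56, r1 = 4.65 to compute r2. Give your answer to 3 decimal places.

2.767

h(2.56) = -9.06418, h(4.65) = 82.58499
r2 = 4.65000 − 82.58499·(4.65000 − 2.56000) / (82.58499 − (-9.06418)) = 4.65000 − (172.60262)/(91.64917) = 2.76670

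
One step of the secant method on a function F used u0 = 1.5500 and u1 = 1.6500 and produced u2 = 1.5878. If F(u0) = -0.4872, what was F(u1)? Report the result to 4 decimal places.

0.8017

The secant line through (1.5500, -0.4872) and (1.6500, F(u1)) crosses zero at u2 = 1.5878.
So (1.5500, -0.4872), (1.6500, F(u1)), (1.5878, 0) are collinear:
F(u1) = -0.4872 · (1.6500 − 1.5878) / (1.5500 − 1.5878) = -0.4872 · (0.062200)/(-0.037800) = 0.801689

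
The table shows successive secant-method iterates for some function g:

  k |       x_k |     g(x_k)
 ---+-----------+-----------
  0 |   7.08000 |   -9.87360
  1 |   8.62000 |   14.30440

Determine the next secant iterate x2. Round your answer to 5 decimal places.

x2 = 8.62000 − 14.30440·(8.62000 − 7.08000) / (14.30440 − (-9.87360))
   = 8.62000 − (22.0287760)/(24.1780000) = 7.7088917

7.70889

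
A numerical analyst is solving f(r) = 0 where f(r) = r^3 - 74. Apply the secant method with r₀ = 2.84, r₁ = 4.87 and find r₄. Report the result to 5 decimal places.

f(2.84) = -51.0936960, f(4.87) = 41.5013030
r₂ = 4.8700000 − 41.5013030·(4.8700000 − 2.8400000) / (41.5013030 − (-51.0936960)) = 4.8700000 − (84.2476451)/(92.5949990) = 3.9601491
f(3.9601491) = -11.8938503
r₃ = 3.9601491 − (-11.8938503)·(3.9601491 − 4.8700000) / (-11.8938503 − 41.5013030) = 3.9601491 − (10.8216307)/(-53.3951533) = 4.1628197
f(4.1628197) = -1.8622132
r₄ = 4.1628197 − (-1.8622132)·(4.1628197 − 3.9601491) / (-1.8622132 − (-11.8938503)) = 4.1628197 − (-0.3774160)/(10.0316371) = 4.2004423

4.20044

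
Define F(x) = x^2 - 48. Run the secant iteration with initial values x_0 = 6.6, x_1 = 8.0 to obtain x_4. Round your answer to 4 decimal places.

F(6.6) = -4.440000, F(8.0) = 16.000000
x_2 = 8.000000 − 16.000000·(8.000000 − 6.600000) / (16.000000 − (-4.440000)) = 8.000000 − (22.400000)/(20.440000) = 6.904110
F(6.904110) = -0.333271
x_3 = 6.904110 − (-0.333271)·(6.904110 − 8.000000) / (-0.333271 − 16.000000) = 6.904110 − (0.365228)/(-16.333271) = 6.926471
F(6.926471) = -0.024005
x_4 = 6.926471 − (-0.024005)·(6.926471 − 6.904110) / (-0.024005 − (-0.333271)) = 6.926471 − (-0.000537)/(0.309266) = 6.928206

6.9282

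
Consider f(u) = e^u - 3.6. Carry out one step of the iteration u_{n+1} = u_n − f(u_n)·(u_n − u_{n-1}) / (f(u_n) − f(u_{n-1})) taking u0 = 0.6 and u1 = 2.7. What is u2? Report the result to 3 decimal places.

f(0.6) = -1.77788, f(2.7) = 11.27973
u2 = 2.70000 − 11.27973·(2.70000 − 0.60000) / (11.27973 − (-1.77788)) = 2.70000 − (23.68744)/(13.05761) = 0.88593

0.886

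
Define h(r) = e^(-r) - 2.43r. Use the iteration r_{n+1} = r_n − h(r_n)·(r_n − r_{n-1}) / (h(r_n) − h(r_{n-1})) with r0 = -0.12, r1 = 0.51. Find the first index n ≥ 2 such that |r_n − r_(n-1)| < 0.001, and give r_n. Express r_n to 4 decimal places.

h(-0.12) = 1.419097, h(0.51) = -0.638804
r2 = 0.510000 − (-0.638804)·(0.630000)/(-2.057901) = 0.314438;  |Δ| = 0.195562
h(0.314438) = -0.033886
r3 = 0.314438 − (-0.033886)·(-0.195562)/(0.604918) = 0.303483;  |Δ| = 0.010955
h(0.303483) = 0.000778
r4 = 0.303483 − 0.000778·(-0.010955)/(0.034664) = 0.303729;  |Δ| = 0.000246
|r4 − r3| = 0.000246 < 0.001

n = 4, r_n = 0.3037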